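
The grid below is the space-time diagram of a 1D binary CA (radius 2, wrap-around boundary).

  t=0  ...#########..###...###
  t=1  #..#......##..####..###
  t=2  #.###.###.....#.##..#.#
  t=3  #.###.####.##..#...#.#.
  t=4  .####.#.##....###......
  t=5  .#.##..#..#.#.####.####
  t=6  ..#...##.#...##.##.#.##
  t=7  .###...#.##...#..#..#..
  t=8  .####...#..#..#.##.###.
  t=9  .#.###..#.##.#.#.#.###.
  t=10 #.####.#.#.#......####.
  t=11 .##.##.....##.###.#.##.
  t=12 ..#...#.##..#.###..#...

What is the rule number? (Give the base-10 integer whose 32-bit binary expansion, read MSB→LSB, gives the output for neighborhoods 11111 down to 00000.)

  ##### -> .   bit 31 = 0  t=0,i=5
  ####. -> #   bit 30 = 1  t=0,i=10
  ###.# -> #   bit 29 = 1  t=2,i=4
  ###.. -> #   bit 28 = 1  t=0,i=11
  ##.## -> .   bit 27 = 0  t=2,i=1
  ##.#. -> .   bit 26 = 0  t=4,i=5
  ##..# -> .   bit 25 = 0  t=0,i=12
  ##... -> #   bit 24 = 1  t=0,i=0
  #.### -> #   bit 23 = 1  t=2,i=2
  #.##. -> .   bit 22 = 0  t=2,i=16
  #.#.# -> .   bit 21 = 0  t=3,i=0
  #.#.. -> #   bit 20 = 1  t=6,i=9
  #..## -> .   bit 19 = 0  t=0,i=13
  #..#. -> #   bit 18 = 1  t=1,i=2
  #...# -> .   bit 17 = 0  t=0,i=1
  #.... -> .   bit 16 = 0  t=1,i=5
  .#### -> .   bit 15 = 0  t=0,i=4
  .###. -> #   bit 14 = 1  t=0,i=15
  .##.# -> #   bit 13 = 1  t=2,i=0
  .##.. -> .   bit 12 = 0  t=1,i=11
  .#.## -> #   bit 11 = 1  t=2,i=15
  .#.#. -> .   bit 10 = 0  t=3,i=20
  .#..# -> .   bit 9 = 0  t=5,i=8
  .#... -> #   bit 8 = 1  t=1,i=4
  ..### -> #   bit 7 = 1  t=0,i=3
  ..##. -> .   bit 6 = 0  t=1,i=10
  ..#.# -> .   bit 5 = 0  t=2,i=14
  ..#.. -> #   bit 4 = 1  t=1,i=3
  ...## -> .   bit 3 = 0  t=0,i=2
  ...#. -> .   bit 2 = 0  t=2,i=13
  ....# -> #   bit 1 = 1  t=1,i=8
  ..... -> #   bit 0 = 1  t=1,i=6
  bits 01110001100101000110100110010011 = 1905551763

1905551763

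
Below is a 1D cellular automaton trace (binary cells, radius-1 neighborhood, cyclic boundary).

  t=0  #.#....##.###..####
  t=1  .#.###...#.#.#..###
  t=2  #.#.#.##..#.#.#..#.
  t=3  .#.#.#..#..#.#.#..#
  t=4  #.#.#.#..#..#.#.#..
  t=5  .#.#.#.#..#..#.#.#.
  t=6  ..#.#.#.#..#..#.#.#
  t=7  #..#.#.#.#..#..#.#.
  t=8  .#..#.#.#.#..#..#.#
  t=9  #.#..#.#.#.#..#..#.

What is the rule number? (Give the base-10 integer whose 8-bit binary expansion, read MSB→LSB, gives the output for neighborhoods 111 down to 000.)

177

  ###|#  b7=1 t=0,i=11
  ##.|.  b6=0 t=0,i=0
  #.#|#  b5=1 t=0,i=1
  #..|#  b4=1 t=0,i=3
  .##|.  b3=0 t=0,i=7
  .#.|.  b2=0 t=0,i=2
  ..#|.  b1=0 t=0,i=6
  ...|#  b0=1 t=0,i=4
  bits 10110001 = 177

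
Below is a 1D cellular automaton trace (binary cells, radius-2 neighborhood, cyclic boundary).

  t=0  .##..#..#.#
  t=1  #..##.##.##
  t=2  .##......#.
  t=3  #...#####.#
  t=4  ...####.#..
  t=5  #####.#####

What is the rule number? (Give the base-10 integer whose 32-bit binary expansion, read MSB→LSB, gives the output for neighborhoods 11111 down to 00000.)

  nb #####: next=#  (t=3,i=6, bit31=1)
  nb ####.: next=.  (t=3,i=7, bit30=0)
  nb ###.#: next=#  (t=3,i=8, bit29=1)
  nb ###..: next=.  (t=1,i=0, bit28=0)
  nb ##.##: next=.  (t=1,i=5, bit27=0)
  nb ##.#.: next=#  (t=4,i=7, bit26=1)
  nb ##..#: next=#  (t=0,i=3, bit25=1)
  nb ##...: next=.  (t=2,i=3, bit24=0)
  nb #.###: next=#  (t=1,i=9, bit23=1)
  nb #.##.: next=.  (t=0,i=1, bit22=0)
  nb #.#.#: next=#  (t=0,i=10, bit21=1)
  nb #.#..: next=#  (t=4,i=8, bit20=1)
  nb #..##: next=#  (t=1,i=2, bit19=1)
  nb #..#.: next=#  (t=0,i=4, bit18=1)
  nb #...#: next=.  (t=3,i=2, bit17=0)
  nb #....: next=#  (t=2,i=4, bit16=1)
  nb .####: next=#  (t=3,i=5, bit15=1)
  nb .###.: next=.  (t=1,i=10, bit14=0)
  nb .##.#: next=.  (t=1,i=4, bit13=0)
  nb .##..: next=.  (t=0,i=2, bit12=0)
  nb .#.##: next=#  (t=0,i=0, bit11=1)
  nb .#.#.: next=#  (t=0,i=9, bit10=1)
  nb .#..#: next=#  (t=0,i=6, bit9=1)
  nb .#...: next=#  (t=4,i=9, bit8=1)
  nb ..###: next=#  (t=3,i=4, bit7=1)
  nb ..##.: next=.  (t=1,i=3, bit6=0)
  nb ..#.#: next=.  (t=0,i=8, bit5=0)
  nb ..#..: next=.  (t=0,i=5, bit4=0)
  nb ...##: next=#  (t=3,i=3, bit3=1)
  nb ...#.: next=#  (t=2,i=8, bit2=1)
  nb ....#: next=#  (t=2,i=7, bit1=1)
  nb .....: next=#  (t=2,i=5, bit0=1)
  bits 10100110101111011000111110001111 = 2797440911

2797440911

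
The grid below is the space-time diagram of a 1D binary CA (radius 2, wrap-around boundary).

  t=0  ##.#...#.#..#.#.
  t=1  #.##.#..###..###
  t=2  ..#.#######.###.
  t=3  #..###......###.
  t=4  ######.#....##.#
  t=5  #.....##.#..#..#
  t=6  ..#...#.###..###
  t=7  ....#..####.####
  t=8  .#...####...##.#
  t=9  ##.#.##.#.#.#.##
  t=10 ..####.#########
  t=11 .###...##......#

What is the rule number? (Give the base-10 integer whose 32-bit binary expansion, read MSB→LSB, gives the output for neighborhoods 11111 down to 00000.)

352046784

  #####|.  b31=0 t=2,i=6
  ####.|.  b30=0 t=1,i=15
  ###.#|.  b29=0 t=1,i=0
  ###..|#  b28=1 t=1,i=10
  ##.##|.  b27=0 t=1,i=1
  ##.#.|#  b26=1 t=0,i=2
  ##..#|.  b25=0 t=1,i=11
  ##...|.  b24=0 t=2,i=15
  #.###|#  b23=1 t=2,i=4
  #.##.|#  b22=1 t=0,i=0
  #.#.#|#  b21=1 t=0,i=14
  #.#..|#  b20=1 t=0,i=3
  #..##|#  b19=1 t=1,i=7
  #..#.|.  b18=0 t=0,i=11
  #...#|#  b17=1 t=0,i=5
  #....|#  b16=1 t=3,i=7
  .####|#  b15=1 t=1,i=14
  .###.|#  b14=1 t=1,i=9
  .##.#|.  b13=0 t=0,i=1
  .##..|.  b12=0 t=5,i=0
  .#.##|#  b11=1 t=0,i=15
  .#.#.|#  b10=1 t=0,i=8
  .#..#|#  b9=1 t=0,i=10
  .#...|.  b8=0 t=0,i=4
  ..###|#  b7=1 t=1,i=8
  ..##.|#  b6=1 t=4,i=12
  ..#.#|.  b5=0 t=0,i=7
  ..#..|.  b4=0 t=5,i=12
  ...##|.  b3=0 t=3,i=11
  ...#.|.  b2=0 t=0,i=6
  ....#|.  b1=0 t=3,i=10
  .....|.  b0=0 t=3,i=8
  bits 00010100111110111100111011000000 = 352046784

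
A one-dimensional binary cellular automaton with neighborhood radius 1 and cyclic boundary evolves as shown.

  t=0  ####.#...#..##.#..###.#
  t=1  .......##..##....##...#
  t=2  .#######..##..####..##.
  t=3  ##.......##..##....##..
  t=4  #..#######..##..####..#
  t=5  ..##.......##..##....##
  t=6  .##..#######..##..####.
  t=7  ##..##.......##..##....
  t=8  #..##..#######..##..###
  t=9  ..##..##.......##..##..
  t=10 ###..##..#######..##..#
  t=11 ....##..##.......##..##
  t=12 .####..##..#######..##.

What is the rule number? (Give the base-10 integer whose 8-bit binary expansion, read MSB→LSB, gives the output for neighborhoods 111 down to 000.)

11

  ###|.  b7=0 t=0,i=0
  ##.|.  b6=0 t=0,i=3
  #.#|.  b5=0 t=0,i=4
  #..|.  b4=0 t=0,i=6
  .##|#  b3=1 t=0,i=12
  .#.|.  b2=0 t=0,i=5
  ..#|#  b1=1 t=0,i=8
  ...|#  b0=1 t=0,i=7
  bits 00001011 = 11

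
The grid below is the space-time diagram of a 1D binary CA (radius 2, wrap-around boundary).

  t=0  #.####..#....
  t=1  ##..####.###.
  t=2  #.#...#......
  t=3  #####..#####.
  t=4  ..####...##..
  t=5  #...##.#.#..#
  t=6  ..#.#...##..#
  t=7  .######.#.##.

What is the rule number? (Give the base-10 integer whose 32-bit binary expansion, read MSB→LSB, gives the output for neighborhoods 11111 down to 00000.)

3528920419

  [31] ##### => #  t=3,i=2
  [30] ####. => #  t=0,i=4
  [29] ###.# => .  t=1,i=7
  [28] ###.. => #  t=0,i=5
  [27] ##.## => .  t=1,i=8
  [26] ##.#. => .  t=5,i=6
  [25] ##..# => #  t=0,i=6
  [24] ##... => .  t=4,i=6
  [23] #.### => .  t=0,i=2
  [22] #.##. => #  t=1,i=0
  [21] #.#.# => .  t=5,i=7
  [20] #.#.. => #  t=2,i=2
  [19] #..## => .  t=1,i=3
  [18] #..#. => #  t=0,i=7
  [17] #...# => #  t=2,i=4
  [16] #.... => #  t=0,i=10
  [15] .#### => .  t=0,i=3
  [14] .###. => .  t=1,i=10
  [13] .##.# => .  t=5,i=5
  [12] .##.. => .  t=1,i=1
  [11] .#.## => #  t=0,i=1
  [10] .#.#. => #  t=2,i=1
  [9] .#..# => .  t=5,i=10
  [8] .#... => #  t=0,i=9
  [7] ..### => .  t=1,i=4
  [6] ..##. => #  t=4,i=9
  [5] ..#.# => #  t=0,i=0
  [4] ..#.. => .  t=0,i=8
  [3] ...## => .  t=4,i=1
  [2] ...#. => .  t=0,i=12
  [1] ....# => #  t=0,i=11
  [0] ..... => #  t=2,i=9
  bits 11010010010101110000110101100011 = 3528920419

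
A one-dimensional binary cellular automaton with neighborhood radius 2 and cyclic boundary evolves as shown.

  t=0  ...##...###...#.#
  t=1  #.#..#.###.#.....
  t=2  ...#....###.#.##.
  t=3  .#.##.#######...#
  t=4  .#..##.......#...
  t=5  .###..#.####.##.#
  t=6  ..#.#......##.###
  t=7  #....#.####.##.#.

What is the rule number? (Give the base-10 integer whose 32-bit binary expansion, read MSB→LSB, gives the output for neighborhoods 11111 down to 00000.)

  nb #####: next=.  (t=3,i=8, bit31=0)
  nb ####.: next=.  (t=3,i=11, bit30=0)
  nb ###.#: next=#  (t=1,i=9, bit29=1)
  nb ###..: next=.  (t=0,i=10, bit28=0)
  nb ##.##: next=#  (t=3,i=5, bit27=1)
  nb ##.#.: next=#  (t=1,i=10, bit26=1)
  nb ##..#: next=#  (t=5,i=4, bit25=1)
  nb ##...: next=#  (t=0,i=5, bit24=1)
  nb #.###: next=.  (t=1,i=7, bit23=0)
  nb #.##.: next=.  (t=2,i=14, bit22=0)
  nb #.#.#: next=#  (t=2,i=12, bit21=1)
  nb #.#..: next=.  (t=0,i=16, bit20=0)
  nb #..##: next=#  (t=4,i=3, bit19=1)
  nb #..#.: next=.  (t=1,i=4, bit18=0)
  nb #...#: next=.  (t=0,i=1, bit17=0)
  nb #....: next=.  (t=1,i=13, bit16=0)
  nb .####: next=.  (t=3,i=7, bit15=0)
  nb .###.: next=#  (t=0,i=9, bit14=1)
  nb .##.#: next=#  (t=3,i=4, bit13=1)
  nb .##..: next=.  (t=0,i=4, bit12=0)
  nb .#.##: next=.  (t=1,i=6, bit11=0)
  nb .#.#.: next=.  (t=0,i=15, bit10=0)
  nb .#..#: next=#  (t=1,i=3, bit9=1)
  nb .#...: next=#  (t=0,i=0, bit8=1)
  nb ..###: next=#  (t=0,i=8, bit7=1)
  nb ..##.: next=.  (t=0,i=3, bit6=0)
  nb ..#.#: next=.  (t=0,i=14, bit5=0)
  nb ..#..: next=#  (t=2,i=3, bit4=1)
  nb ...##: next=#  (t=0,i=2, bit3=1)
  nb ...#.: next=.  (t=0,i=13, bit2=0)
  nb ....#: next=#  (t=1,i=15, bit1=1)
  nb .....: next=#  (t=1,i=14, bit0=1)
  bits 00101111001010000110001110011011 = 791176091

791176091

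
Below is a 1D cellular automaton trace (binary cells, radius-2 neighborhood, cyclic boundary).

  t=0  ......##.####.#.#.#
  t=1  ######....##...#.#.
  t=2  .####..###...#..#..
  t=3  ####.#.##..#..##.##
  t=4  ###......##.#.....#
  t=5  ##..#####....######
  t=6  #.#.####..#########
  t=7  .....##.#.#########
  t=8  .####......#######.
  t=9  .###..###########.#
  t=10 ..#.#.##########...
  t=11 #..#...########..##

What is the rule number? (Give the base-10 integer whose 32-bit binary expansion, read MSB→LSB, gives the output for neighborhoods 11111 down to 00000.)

3255289739

  ##### -> #   bit 31 = 1  t=1,i=2
  ####. -> #   bit 30 = 1  t=0,i=11
  ###.# -> .   bit 29 = 0  t=0,i=12
  ###.. -> .   bit 28 = 0  t=1,i=5
  ##.## -> .   bit 27 = 0  t=0,i=8
  ##.#. -> .   bit 26 = 0  t=0,i=13
  ##..# -> #   bit 25 = 1  t=2,i=5
  ##... -> .   bit 24 = 0  t=1,i=6
  #.### -> .   bit 23 = 0  t=0,i=9
  #.##. -> .   bit 22 = 0  t=3,i=7
  #.#.# -> .   bit 21 = 0  t=0,i=14
  #.#.. -> .   bit 20 = 0  t=0,i=18
  #..## -> .   bit 19 = 0  t=2,i=6
  #..#. -> #   bit 18 = 1  t=2,i=15
  #...# -> #   bit 17 = 1  t=1,i=13
  #.... -> #   bit 16 = 1  t=0,i=1
  .#### -> #   bit 15 = 1  t=0,i=10
  .###. -> #   bit 14 = 1  t=2,i=8
  .##.# -> .   bit 13 = 0  t=0,i=7
  .##.. -> .   bit 12 = 0  t=1,i=11
  .#.## -> .   bit 11 = 0  t=1,i=18
  .#.#. -> #   bit 10 = 1  t=0,i=15
  .#..# -> #   bit 9 = 1  t=2,i=14
  .#... -> #   bit 8 = 1  t=0,i=0
  ..### -> #   bit 7 = 1  t=2,i=1
  ..##. -> .   bit 6 = 0  t=0,i=6
  ..#.# -> .   bit 5 = 0  t=1,i=15
  ..#.. -> .   bit 4 = 0  t=2,i=13
  ...## -> #   bit 3 = 1  t=0,i=5
  ...#. -> .   bit 2 = 0  t=1,i=14
  ....# -> #   bit 1 = 1  t=0,i=4
  ..... -> #   bit 0 = 1  t=0,i=2
  bits 11000010000001111100011110001011 = 3255289739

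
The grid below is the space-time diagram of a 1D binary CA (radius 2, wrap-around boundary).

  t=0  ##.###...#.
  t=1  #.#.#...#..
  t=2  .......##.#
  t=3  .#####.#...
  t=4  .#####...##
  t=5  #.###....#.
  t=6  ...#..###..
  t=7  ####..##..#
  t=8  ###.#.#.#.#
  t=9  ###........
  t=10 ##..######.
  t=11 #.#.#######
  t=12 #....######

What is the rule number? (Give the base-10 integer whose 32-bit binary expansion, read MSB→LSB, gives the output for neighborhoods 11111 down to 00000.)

  [31] ##### => #  t=3,i=3
  [30] ####. => #  t=3,i=4
  [29] ###.# => #  t=3,i=5
  [28] ###.. => .  t=0,i=5
  [27] ##.## => #  t=0,i=2
  [26] ##.#. => .  t=2,i=9
  [25] ##..# => #  t=7,i=4
  [24] ##... => .  t=0,i=6
  [23] #.### => .  t=0,i=3
  [22] #.##. => #  t=0,i=0
  [21] #.#.# => .  t=1,i=2
  [20] #.#.. => .  t=1,i=4
  [19] #..## => .  t=6,i=5
  [18] #..#. => #  t=1,i=10
  [17] #...# => .  t=0,i=7
  [16] #.... => #  t=2,i=1
  [15] .#### => #  t=3,i=2
  [14] .###. => #  t=0,i=4
  [13] .##.# => .  t=0,i=1
  [12] .##.. => .  t=7,i=7
  [11] .#.## => .  t=0,i=10
  [10] .#.#. => .  t=1,i=1
  [9] .#..# => .  t=1,i=9
  [8] .#... => .  t=1,i=5
  [7] ..### => #  t=3,i=1
  [6] ..##. => #  t=2,i=7
  [5] ..#.# => .  t=0,i=9
  [4] ..#.. => #  t=1,i=8
  [3] ...## => .  t=2,i=6
  [2] ...#. => #  t=0,i=8
  [1] ....# => #  t=2,i=5
  [0] ..... => #  t=2,i=2
  bits 11101010010001011100000011010111 = 3930439895

3930439895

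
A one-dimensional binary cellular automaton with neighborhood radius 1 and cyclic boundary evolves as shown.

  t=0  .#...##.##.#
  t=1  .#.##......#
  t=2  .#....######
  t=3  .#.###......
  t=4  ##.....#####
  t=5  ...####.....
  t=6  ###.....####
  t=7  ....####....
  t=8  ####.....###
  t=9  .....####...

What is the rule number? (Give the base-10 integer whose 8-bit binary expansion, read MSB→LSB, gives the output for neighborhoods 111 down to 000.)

7

  ### -> .   bit 7 = 0  t=2,i=7
  ##. -> .   bit 6 = 0  t=0,i=6
  #.# -> .   bit 5 = 0  t=0,i=0
  #.. -> .   bit 4 = 0  t=0,i=2
  .## -> .   bit 3 = 0  t=0,i=5
  .#. -> #   bit 2 = 1  t=0,i=1
  ..# -> #   bit 1 = 1  t=0,i=4
  ... -> #   bit 0 = 1  t=0,i=3
  bits 00000111 = 7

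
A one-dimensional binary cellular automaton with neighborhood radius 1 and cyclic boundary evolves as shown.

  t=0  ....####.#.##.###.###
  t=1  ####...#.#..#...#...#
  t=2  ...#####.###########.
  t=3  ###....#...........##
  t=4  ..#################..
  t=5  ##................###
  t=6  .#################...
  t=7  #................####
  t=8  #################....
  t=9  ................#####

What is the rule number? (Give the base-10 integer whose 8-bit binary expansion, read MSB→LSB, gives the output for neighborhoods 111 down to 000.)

87

  [7] ### => .  t=0,i=5
  [6] ##. => #  t=0,i=7
  [5] #.# => .  t=0,i=8
  [4] #.. => #  t=0,i=0
  [3] .## => .  t=0,i=4
  [2] .#. => #  t=0,i=9
  [1] ..# => #  t=0,i=3
  [0] ... => #  t=0,i=1
  bits 01010111 = 87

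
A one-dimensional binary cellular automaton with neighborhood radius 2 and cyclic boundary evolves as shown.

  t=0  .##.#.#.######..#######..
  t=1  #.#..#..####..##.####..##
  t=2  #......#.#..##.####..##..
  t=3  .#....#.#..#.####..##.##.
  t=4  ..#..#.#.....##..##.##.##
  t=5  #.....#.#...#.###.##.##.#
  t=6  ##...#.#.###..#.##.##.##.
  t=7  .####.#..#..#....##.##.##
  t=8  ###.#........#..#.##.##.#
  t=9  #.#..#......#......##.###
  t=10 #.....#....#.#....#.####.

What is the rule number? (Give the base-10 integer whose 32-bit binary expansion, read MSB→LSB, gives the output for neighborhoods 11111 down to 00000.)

  #####|#  b31=1 t=0,i=10
  ####.|.  b30=0 t=0,i=12
  ###.#|#  b29=1 t=1,i=0
  ###..|.  b28=0 t=0,i=13
  ##.##|#  b27=1 t=1,i=16
  ##.#.|.  b26=0 t=0,i=3
  ##..#|#  b25=1 t=0,i=14
  ##...|#  b24=1 t=0,i=23
  #.###|#  b23=1 t=0,i=8
  #.##.|.  b22=0 t=3,i=22
  #.#.#|.  b21=0 t=0,i=4
  #.#..|.  b20=0 t=1,i=2
  #..##|#  b19=1 t=0,i=15
  #..#.|.  b18=0 t=1,i=4
  #...#|#  b17=1 t=0,i=24
  #....|.  b16=0 t=2,i=2
  .####|#  b15=1 t=0,i=9
  .###.|.  b14=0 t=1,i=24
  .##.#|#  b13=1 t=0,i=2
  .##..|#  b12=1 t=2,i=22
  .#.##|.  b11=0 t=0,i=7
  .#.#.|#  b10=1 t=0,i=5
  .#..#|.  b9=0 t=1,i=3
  .#...|#  b8=1 t=2,i=1
  ..###|.  b7=0 t=0,i=16
  ..##.|.  b6=0 t=0,i=1
  ..#.#|.  b5=0 t=2,i=7
  ..#..|.  b4=0 t=1,i=5
  ...##|#  b3=1 t=0,i=0
  ...#.|#  b2=1 t=2,i=6
  ....#|.  b1=0 t=2,i=5
  .....|.  b0=0 t=2,i=3
  bits 10101011100010101011010100001100 = 2877994252

2877994252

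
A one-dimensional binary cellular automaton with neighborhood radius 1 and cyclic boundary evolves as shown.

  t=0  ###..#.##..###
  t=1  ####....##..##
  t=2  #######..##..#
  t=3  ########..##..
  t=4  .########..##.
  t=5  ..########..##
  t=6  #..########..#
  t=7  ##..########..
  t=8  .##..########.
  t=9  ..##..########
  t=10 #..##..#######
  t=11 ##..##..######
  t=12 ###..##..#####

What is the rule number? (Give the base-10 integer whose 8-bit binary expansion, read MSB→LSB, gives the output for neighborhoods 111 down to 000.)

  ###|#  b7=1 t=0,i=0
  ##.|#  b6=1 t=0,i=2
  #.#|.  b5=0 t=0,i=6
  #..|#  b4=1 t=0,i=3
  .##|.  b3=0 t=0,i=7
  .#.|.  b2=0 t=0,i=5
  ..#|.  b1=0 t=0,i=4
  ...|#  b0=1 t=1,i=5
  bits 11010001 = 209

209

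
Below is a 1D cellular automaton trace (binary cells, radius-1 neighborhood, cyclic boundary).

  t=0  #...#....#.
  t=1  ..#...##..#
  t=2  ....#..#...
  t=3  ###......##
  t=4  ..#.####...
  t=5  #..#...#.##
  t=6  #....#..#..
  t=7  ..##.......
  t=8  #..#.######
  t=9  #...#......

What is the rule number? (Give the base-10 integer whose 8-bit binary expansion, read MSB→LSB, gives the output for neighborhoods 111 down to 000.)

  [7] ### => .  t=3,i=0
  [6] ##. => #  t=1,i=7
  [5] #.# => #  t=0,i=10
  [4] #.. => .  t=0,i=1
  [3] .## => .  t=1,i=6
  [2] .#. => .  t=0,i=0
  [1] ..# => .  t=0,i=3
  [0] ... => #  t=0,i=2
  bits 01100001 = 97

97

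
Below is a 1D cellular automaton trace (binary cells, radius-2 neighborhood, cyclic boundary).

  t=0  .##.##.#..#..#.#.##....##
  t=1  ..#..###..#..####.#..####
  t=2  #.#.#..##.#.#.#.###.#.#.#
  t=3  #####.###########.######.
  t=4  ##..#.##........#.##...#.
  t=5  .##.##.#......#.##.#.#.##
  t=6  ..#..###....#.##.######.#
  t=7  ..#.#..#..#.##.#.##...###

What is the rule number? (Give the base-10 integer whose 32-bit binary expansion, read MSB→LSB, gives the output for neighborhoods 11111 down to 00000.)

  #####|.  b31=0 t=3,i=2
  ####.|.  b30=0 t=1,i=15
  ###.#|#  b29=1 t=1,i=16
  ###..|#  b28=1 t=1,i=7
  ##.##|.  b27=0 t=0,i=0
  ##.#.|#  b26=1 t=0,i=6
  ##..#|#  b25=1 t=1,i=0
  ##...|.  b24=0 t=0,i=19
  #.###|#  b23=1 t=2,i=16
  #.##.|.  b22=0 t=0,i=1
  #.#.#|#  b21=1 t=0,i=15
  #.#..|#  b20=1 t=0,i=7
  #..##|#  b19=1 t=1,i=4
  #..#.|.  b18=0 t=0,i=9
  #...#|#  b17=1 t=4,i=21
  #....|.  b16=0 t=0,i=20
  .####|#  b15=1 t=1,i=14
  .###.|.  b14=0 t=1,i=6
  .##.#|#  b13=1 t=0,i=2
  .##..|#  b12=1 t=0,i=18
  .#.##|#  b11=1 t=0,i=16
  .#.#.|#  b10=1 t=0,i=14
  .#..#|.  b9=0 t=0,i=8
  .#...|.  b8=0 t=5,i=8
  ..###|.  b7=0 t=1,i=5
  ..##.|#  b6=1 t=0,i=23
  ..#.#|#  b5=1 t=0,i=13
  ..#..|#  b4=1 t=0,i=10
  ...##|#  b3=1 t=0,i=22
  ...#.|.  b2=0 t=4,i=15
  ....#|#  b1=1 t=0,i=21
  .....|.  b0=0 t=4,i=10
  bits 00110110101110101011110001111010 = 918207610

918207610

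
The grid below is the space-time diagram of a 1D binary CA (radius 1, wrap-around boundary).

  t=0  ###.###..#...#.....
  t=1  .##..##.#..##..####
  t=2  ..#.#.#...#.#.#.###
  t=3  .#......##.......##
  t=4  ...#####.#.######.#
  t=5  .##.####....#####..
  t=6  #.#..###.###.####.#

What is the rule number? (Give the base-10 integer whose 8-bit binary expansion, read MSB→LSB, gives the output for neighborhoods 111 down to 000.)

195

  nb ###: next=#  (t=0,i=1, bit7=1)
  nb ##.: next=#  (t=0,i=2, bit6=1)
  nb #.#: next=.  (t=0,i=3, bit5=0)
  nb #..: next=.  (t=0,i=7, bit4=0)
  nb .##: next=.  (t=0,i=0, bit3=0)
  nb .#.: next=.  (t=0,i=9, bit2=0)
  nb ..#: next=#  (t=0,i=8, bit1=1)
  nb ...: next=#  (t=0,i=11, bit0=1)
  bits 11000011 = 195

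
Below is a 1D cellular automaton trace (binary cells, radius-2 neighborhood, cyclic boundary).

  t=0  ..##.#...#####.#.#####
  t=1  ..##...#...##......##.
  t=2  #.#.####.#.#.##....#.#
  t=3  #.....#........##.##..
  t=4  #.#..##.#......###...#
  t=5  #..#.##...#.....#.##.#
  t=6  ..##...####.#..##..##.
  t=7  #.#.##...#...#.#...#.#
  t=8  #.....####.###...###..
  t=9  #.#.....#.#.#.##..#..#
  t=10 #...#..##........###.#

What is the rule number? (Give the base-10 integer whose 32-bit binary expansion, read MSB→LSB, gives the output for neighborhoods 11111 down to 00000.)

3372704372

  #####|#  b31=1 t=0,i=11
  ####.|#  b30=1 t=0,i=12
  ###.#|.  b29=0 t=0,i=13
  ###..|.  b28=0 t=0,i=21
  ##.##|#  b27=1 t=3,i=17
  ##.#.|.  b26=0 t=0,i=4
  ##..#|.  b25=0 t=0,i=0
  ##...|#  b24=1 t=1,i=4
  #.###|.  b23=0 t=0,i=17
  #.##.|.  b22=0 t=2,i=13
  #.#.#|.  b21=0 t=0,i=15
  #.#..|.  b20=0 t=0,i=5
  #..##|.  b19=0 t=0,i=1
  #..#.|#  b18=1 t=3,i=21
  #...#|#  b17=1 t=0,i=7
  #....|#  b16=1 t=1,i=14
  .####|.  b15=0 t=0,i=10
  .###.|#  b14=1 t=4,i=16
  .##.#|#  b13=1 t=0,i=3
  .##..|.  b12=0 t=1,i=3
  .#.##|.  b11=0 t=0,i=16
  .#.#.|.  b10=0 t=2,i=10
  .#..#|#  b9=1 t=4,i=3
  .#...|.  b8=0 t=0,i=6
  ..###|.  b7=0 t=0,i=9
  ..##.|#  b6=1 t=0,i=2
  ..#.#|#  b5=1 t=2,i=19
  ..#..|#  b4=1 t=1,i=7
  ...##|.  b3=0 t=0,i=8
  ...#.|#  b2=1 t=1,i=6
  ....#|.  b1=0 t=1,i=17
  .....|.  b0=0 t=1,i=15
  bits 11001001000001110110001001110100 = 3372704372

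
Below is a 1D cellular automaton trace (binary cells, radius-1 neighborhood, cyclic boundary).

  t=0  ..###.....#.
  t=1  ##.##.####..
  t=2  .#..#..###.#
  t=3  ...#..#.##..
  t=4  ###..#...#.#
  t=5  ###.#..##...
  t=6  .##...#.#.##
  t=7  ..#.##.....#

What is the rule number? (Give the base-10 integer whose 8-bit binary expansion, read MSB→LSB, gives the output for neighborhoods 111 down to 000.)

195

  ### -> #   bit 7 = 1  t=0,i=3
  ##. -> #   bit 6 = 1  t=0,i=4
  #.# -> .   bit 5 = 0  t=1,i=2
  #.. -> .   bit 4 = 0  t=0,i=5
  .## -> .   bit 3 = 0  t=0,i=2
  .#. -> .   bit 2 = 0  t=0,i=10
  ..# -> #   bit 1 = 1  t=0,i=1
  ... -> #   bit 0 = 1  t=0,i=0
  bits 11000011 = 195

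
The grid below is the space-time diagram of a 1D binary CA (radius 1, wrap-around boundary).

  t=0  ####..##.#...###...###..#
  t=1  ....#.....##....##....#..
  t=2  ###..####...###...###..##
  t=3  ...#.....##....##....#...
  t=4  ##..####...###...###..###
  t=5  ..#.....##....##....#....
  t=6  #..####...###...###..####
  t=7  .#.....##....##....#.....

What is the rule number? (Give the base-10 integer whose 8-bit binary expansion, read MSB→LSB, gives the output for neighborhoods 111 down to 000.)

17

  [7] ### => .  t=0,i=0
  [6] ##. => .  t=0,i=3
  [5] #.# => .  t=0,i=8
  [4] #.. => #  t=0,i=4
  [3] .## => .  t=0,i=6
  [2] .#. => .  t=0,i=9
  [1] ..# => .  t=0,i=5
  [0] ... => #  t=0,i=11
  bits 00010001 = 17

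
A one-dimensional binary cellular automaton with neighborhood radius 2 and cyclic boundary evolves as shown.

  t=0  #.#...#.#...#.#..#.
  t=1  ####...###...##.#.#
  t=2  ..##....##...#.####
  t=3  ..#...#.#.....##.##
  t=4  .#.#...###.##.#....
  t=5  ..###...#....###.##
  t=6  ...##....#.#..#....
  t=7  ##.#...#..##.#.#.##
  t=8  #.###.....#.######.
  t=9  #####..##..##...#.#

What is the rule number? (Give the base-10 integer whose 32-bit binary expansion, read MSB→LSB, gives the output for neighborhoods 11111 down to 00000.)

1421102403

  nb #####: next=.  (t=1,i=1, bit31=0)
  nb ####.: next=#  (t=1,i=2, bit30=1)
  nb ###.#: next=.  (t=4,i=9, bit29=0)
  nb ###..: next=#  (t=1,i=3, bit28=1)
  nb ##.##: next=.  (t=3,i=16, bit27=0)
  nb ##.#.: next=#  (t=1,i=15, bit26=1)
  nb ##..#: next=.  (t=2,i=0, bit25=0)
  nb ##...: next=.  (t=1,i=4, bit24=0)
  nb #.###: next=#  (t=1,i=18, bit23=1)
  nb #.##.: next=.  (t=3,i=17, bit22=0)
  nb #.#.#: next=#  (t=0,i=0, bit21=1)
  nb #.#..: next=#  (t=0,i=2, bit20=1)
  nb #..##: next=.  (t=2,i=1, bit19=0)
  nb #..#.: next=#  (t=0,i=16, bit18=1)
  nb #...#: next=.  (t=0,i=4, bit17=0)
  nb #....: next=.  (t=2,i=5, bit16=0)
  nb .####: next=.  (t=1,i=0, bit15=0)
  nb .###.: next=#  (t=1,i=8, bit14=1)
  nb .##.#: next=.  (t=1,i=14, bit13=0)
  nb .##..: next=.  (t=2,i=3, bit12=0)
  nb .#.##: next=#  (t=1,i=17, bit11=1)
  nb .#.#.: next=#  (t=0,i=1, bit10=1)
  nb .#..#: next=.  (t=0,i=15, bit9=0)
  nb .#...: next=#  (t=0,i=3, bit8=1)
  nb ..###: next=.  (t=1,i=7, bit7=0)
  nb ..##.: next=#  (t=1,i=13, bit6=1)
  nb ..#.#: next=.  (t=0,i=6, bit5=0)
  nb ..#..: next=.  (t=3,i=2, bit4=0)
  nb ...##: next=.  (t=1,i=6, bit3=0)
  nb ...#.: next=.  (t=0,i=5, bit2=0)
  nb ....#: next=#  (t=2,i=6, bit1=1)
  nb .....: next=#  (t=3,i=11, bit0=1)
  bits 01010100101101000100110101000011 = 1421102403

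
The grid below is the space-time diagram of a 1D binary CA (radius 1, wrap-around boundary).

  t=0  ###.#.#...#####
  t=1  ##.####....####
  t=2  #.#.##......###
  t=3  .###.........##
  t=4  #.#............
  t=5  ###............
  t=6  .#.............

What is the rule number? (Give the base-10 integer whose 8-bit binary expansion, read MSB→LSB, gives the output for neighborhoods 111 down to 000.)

  nb ###: next=#  (t=0,i=0, bit7=1)
  nb ##.: next=.  (t=0,i=2, bit6=0)
  nb #.#: next=#  (t=0,i=3, bit5=1)
  nb #..: next=.  (t=0,i=7, bit4=0)
  nb .##: next=.  (t=0,i=10, bit3=0)
  nb .#.: next=#  (t=0,i=4, bit2=1)
  nb ..#: next=.  (t=0,i=9, bit1=0)
  nb ...: next=.  (t=0,i=8, bit0=0)
  bits 10100100 = 164

164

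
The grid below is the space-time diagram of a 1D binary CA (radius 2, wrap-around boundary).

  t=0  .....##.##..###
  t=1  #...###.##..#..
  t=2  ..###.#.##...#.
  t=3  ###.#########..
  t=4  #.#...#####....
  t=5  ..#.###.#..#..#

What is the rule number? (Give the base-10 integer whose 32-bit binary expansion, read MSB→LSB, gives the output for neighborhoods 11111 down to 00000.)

  #####|#  b31=1 t=3,i=6
  ####.|.  b30=0 t=3,i=11
  ###.#|#  b29=1 t=1,i=6
  ###..|.  b28=0 t=0,i=14
  ##.##|.  b27=0 t=0,i=7
  ##.#.|#  b26=1 t=2,i=5
  ##..#|.  b25=0 t=0,i=10
  ##...|#  b24=1 t=0,i=0
  #.###|.  b23=0 t=3,i=4
  #.##.|#  b22=1 t=0,i=8
  #.#.#|#  b21=1 t=2,i=6
  #.#..|#  b20=1 t=4,i=2
  #..##|.  b19=0 t=0,i=11
  #..#.|.  b18=0 t=1,i=11
  #...#|#  b17=1 t=1,i=2
  #....|.  b16=0 t=0,i=1
  .####|.  b15=0 t=3,i=5
  .###.|.  b14=0 t=0,i=13
  .##.#|#  b13=1 t=0,i=6
  .##..|#  b12=1 t=0,i=9
  .#.##|#  b11=1 t=2,i=7
  .#.#.|.  b10=0 t=4,i=1
  .#..#|#  b9=1 t=1,i=13
  .#...|.  b8=0 t=1,i=1
  ..###|#  b7=1 t=0,i=12
  ..##.|#  b6=1 t=0,i=5
  ..#.#|.  b5=0 t=4,i=0
  ..#..|.  b4=0 t=1,i=0
  ...##|#  b3=1 t=0,i=4
  ...#.|#  b2=1 t=2,i=12
  ....#|.  b1=0 t=0,i=3
  .....|.  b0=0 t=0,i=2
  bits 10100101011100100011101011001100 = 2775726796

2775726796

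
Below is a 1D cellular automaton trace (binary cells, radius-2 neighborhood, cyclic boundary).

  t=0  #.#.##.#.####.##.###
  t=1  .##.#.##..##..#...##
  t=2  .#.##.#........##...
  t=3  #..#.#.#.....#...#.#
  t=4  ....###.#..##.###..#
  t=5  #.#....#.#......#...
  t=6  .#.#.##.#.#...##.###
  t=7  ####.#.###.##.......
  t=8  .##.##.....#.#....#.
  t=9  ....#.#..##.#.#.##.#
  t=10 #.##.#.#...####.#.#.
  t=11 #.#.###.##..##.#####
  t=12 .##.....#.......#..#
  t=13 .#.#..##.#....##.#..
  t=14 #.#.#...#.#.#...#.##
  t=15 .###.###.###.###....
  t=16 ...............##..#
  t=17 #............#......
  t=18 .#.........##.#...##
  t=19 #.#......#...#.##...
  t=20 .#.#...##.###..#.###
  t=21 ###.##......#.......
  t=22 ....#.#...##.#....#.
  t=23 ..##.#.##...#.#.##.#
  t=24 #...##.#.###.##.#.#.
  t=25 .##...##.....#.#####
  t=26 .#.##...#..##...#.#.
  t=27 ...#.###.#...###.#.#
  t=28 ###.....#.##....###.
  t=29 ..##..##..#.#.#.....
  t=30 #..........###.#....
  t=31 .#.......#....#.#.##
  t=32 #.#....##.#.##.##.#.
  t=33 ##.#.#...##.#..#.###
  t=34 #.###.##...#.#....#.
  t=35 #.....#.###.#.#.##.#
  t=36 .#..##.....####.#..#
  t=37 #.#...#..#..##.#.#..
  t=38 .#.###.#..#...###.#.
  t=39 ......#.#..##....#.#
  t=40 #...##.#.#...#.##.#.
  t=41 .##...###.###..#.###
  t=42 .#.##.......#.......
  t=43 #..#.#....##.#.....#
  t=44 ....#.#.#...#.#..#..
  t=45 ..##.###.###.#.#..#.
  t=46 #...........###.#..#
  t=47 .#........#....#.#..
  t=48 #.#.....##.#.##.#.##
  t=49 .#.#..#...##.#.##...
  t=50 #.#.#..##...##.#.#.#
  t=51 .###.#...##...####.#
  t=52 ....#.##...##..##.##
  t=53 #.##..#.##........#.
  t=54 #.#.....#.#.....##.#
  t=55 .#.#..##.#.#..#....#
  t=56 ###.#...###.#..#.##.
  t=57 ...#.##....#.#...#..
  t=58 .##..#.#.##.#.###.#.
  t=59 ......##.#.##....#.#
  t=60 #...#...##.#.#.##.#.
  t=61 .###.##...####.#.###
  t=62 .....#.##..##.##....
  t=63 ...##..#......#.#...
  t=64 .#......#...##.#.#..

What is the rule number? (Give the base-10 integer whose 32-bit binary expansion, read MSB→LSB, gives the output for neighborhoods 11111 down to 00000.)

  nb #####: next=.  (t=11,i=17, bit31=0)
  nb ####.: next=#  (t=0,i=11, bit30=1)
  nb ###.#: next=.  (t=0,i=0, bit29=0)
  nb ###..: next=#  (t=4,i=16, bit28=1)
  nb ##.##: next=.  (t=0,i=13, bit27=0)
  nb ##.#.: next=#  (t=0,i=1, bit26=1)
  nb ##..#: next=.  (t=1,i=8, bit25=0)
  nb ##...: next=#  (t=2,i=17, bit24=1)
  nb #.###: next=.  (t=0,i=9, bit23=0)
  nb #.##.: next=#  (t=0,i=4, bit22=1)
  nb #.#.#: next=#  (t=0,i=2, bit21=1)
  nb #.#..: next=.  (t=2,i=6, bit20=0)
  nb #..##: next=.  (t=1,i=9, bit19=0)
  nb #..#.: next=.  (t=1,i=13, bit18=0)
  nb #...#: next=#  (t=1,i=16, bit17=1)
  nb #....: next=.  (t=2,i=8, bit16=0)
  nb .####: next=#  (t=0,i=10, bit15=1)
  nb .###.: next=.  (t=4,i=5, bit14=0)
  nb .##.#: next=.  (t=0,i=5, bit13=0)
  nb .##..: next=.  (t=1,i=7, bit12=0)
  nb .#.##: next=.  (t=0,i=3, bit11=0)
  nb .#.#.: next=#  (t=3,i=4, bit10=1)
  nb .#..#: next=#  (t=4,i=9, bit9=1)
  nb .#...: next=#  (t=1,i=15, bit8=1)
  nb ..###: next=.  (t=4,i=4, bit7=0)
  nb ..##.: next=.  (t=1,i=10, bit6=0)
  nb ..#.#: next=.  (t=2,i=1, bit5=0)
  nb ..#..: next=.  (t=1,i=14, bit4=0)
  nb ...##: next=.  (t=1,i=17, bit3=0)
  nb ...#.: next=#  (t=2,i=0, bit2=1)
  nb ....#: next=#  (t=2,i=13, bit1=1)
  nb .....: next=.  (t=2,i=9, bit0=0)
  bits 01010101011000101000011100000110 = 1432520454

1432520454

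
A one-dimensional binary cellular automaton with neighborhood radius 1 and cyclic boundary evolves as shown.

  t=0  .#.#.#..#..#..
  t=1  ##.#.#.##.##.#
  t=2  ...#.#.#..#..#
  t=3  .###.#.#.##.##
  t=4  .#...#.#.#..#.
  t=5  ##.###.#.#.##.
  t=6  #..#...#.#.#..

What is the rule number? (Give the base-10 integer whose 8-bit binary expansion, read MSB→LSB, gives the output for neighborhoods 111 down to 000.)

  ### -> .   bit 7 = 0  t=1,i=0
  ##. -> .   bit 6 = 0  t=1,i=1
  #.# -> .   bit 5 = 0  t=0,i=2
  #.. -> .   bit 4 = 0  t=0,i=6
  .## -> #   bit 3 = 1  t=1,i=7
  .#. -> #   bit 2 = 1  t=0,i=1
  ..# -> #   bit 1 = 1  t=0,i=0
  ... -> #   bit 0 = 1  t=0,i=13
  bits 00001111 = 15

15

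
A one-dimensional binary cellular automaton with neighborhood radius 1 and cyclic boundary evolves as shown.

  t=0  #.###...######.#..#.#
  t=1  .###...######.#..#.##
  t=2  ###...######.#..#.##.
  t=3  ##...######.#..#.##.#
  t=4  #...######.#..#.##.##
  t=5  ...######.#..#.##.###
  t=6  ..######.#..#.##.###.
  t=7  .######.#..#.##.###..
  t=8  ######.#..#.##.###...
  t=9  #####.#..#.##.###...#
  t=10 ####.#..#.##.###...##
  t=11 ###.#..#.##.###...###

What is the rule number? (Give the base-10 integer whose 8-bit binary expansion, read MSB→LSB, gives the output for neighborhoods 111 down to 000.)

  nb ###: next=#  (t=0,i=3, bit7=1)
  nb ##.: next=.  (t=0,i=0, bit6=0)
  nb #.#: next=#  (t=0,i=1, bit5=1)
  nb #..: next=.  (t=0,i=5, bit4=0)
  nb .##: next=#  (t=0,i=2, bit3=1)
  nb .#.: next=.  (t=0,i=15, bit2=0)
  nb ..#: next=#  (t=0,i=7, bit1=1)
  nb ...: next=.  (t=0,i=6, bit0=0)
  bits 10101010 = 170

170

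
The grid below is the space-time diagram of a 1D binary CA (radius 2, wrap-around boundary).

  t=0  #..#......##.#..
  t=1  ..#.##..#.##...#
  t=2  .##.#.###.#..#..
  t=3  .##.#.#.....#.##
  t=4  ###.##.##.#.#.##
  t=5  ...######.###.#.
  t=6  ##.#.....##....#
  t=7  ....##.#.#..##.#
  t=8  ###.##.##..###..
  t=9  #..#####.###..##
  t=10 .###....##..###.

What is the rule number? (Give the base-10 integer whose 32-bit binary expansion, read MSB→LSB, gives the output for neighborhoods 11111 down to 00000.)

183444962

  nb #####: next=.  (t=4,i=0, bit31=0)
  nb ####.: next=.  (t=4,i=1, bit30=0)
  nb ###.#: next=.  (t=2,i=8, bit29=0)
  nb ###..: next=.  (t=8,i=13, bit28=0)
  nb ##.##: next=#  (t=3,i=0, bit27=1)
  nb ##.#.: next=.  (t=0,i=12, bit26=0)
  nb ##..#: next=#  (t=1,i=6, bit25=1)
  nb ##...: next=.  (t=1,i=12, bit24=0)
  nb #.###: next=#  (t=2,i=6, bit23=1)
  nb #.##.: next=#  (t=1,i=4, bit22=1)
  nb #.#.#: next=#  (t=2,i=4, bit21=1)
  nb #.#..: next=.  (t=0,i=13, bit20=0)
  nb #..##: next=#  (t=7,i=11, bit19=1)
  nb #..#.: next=#  (t=0,i=2, bit18=1)
  nb #...#: next=#  (t=1,i=13, bit17=1)
  nb #....: next=#  (t=0,i=5, bit16=1)
  nb .####: next=.  (t=4,i=15, bit15=0)
  nb .###.: next=.  (t=2,i=7, bit14=0)
  nb .##.#: next=#  (t=0,i=11, bit13=1)
  nb .##..: next=.  (t=1,i=5, bit12=0)
  nb .#.##: next=.  (t=1,i=3, bit11=0)
  nb .#.#.: next=#  (t=3,i=5, bit10=1)
  nb .#..#: next=.  (t=0,i=1, bit9=0)
  nb .#...: next=#  (t=0,i=4, bit8=1)
  nb ..###: next=#  (t=5,i=3, bit7=1)
  nb ..##.: next=#  (t=0,i=10, bit6=1)
  nb ..#.#: next=#  (t=1,i=2, bit5=1)
  nb ..#..: next=.  (t=0,i=0, bit4=0)
  nb ...##: next=.  (t=0,i=9, bit3=0)
  nb ...#.: next=.  (t=1,i=14, bit2=0)
  nb ....#: next=#  (t=0,i=8, bit1=1)
  nb .....: next=.  (t=0,i=6, bit0=0)
  bits 00001010111011110010010111100010 = 183444962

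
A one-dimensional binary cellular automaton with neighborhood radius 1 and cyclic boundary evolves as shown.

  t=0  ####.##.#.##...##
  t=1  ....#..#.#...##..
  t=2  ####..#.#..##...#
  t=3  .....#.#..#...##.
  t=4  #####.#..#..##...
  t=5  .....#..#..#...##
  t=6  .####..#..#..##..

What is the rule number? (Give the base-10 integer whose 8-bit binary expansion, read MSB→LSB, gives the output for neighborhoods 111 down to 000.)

  [7] ### => .  t=0,i=0
  [6] ##. => .  t=0,i=3
  [5] #.# => #  t=0,i=4
  [4] #.. => .  t=0,i=12
  [3] .## => .  t=0,i=5
  [2] .#. => .  t=0,i=8
  [1] ..# => #  t=0,i=14
  [0] ... => #  t=0,i=13
  bits 00100011 = 35

35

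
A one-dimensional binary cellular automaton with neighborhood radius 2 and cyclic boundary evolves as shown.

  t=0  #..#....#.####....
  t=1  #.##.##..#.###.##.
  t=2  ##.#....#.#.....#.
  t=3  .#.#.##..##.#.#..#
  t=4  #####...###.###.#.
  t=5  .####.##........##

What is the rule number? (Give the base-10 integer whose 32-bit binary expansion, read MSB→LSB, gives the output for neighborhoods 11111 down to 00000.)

3493833818

  [31] ##### => #  t=4,i=2
  [30] ####. => #  t=0,i=12
  [29] ###.# => .  t=1,i=13
  [28] ###.. => #  t=0,i=13
  [27] ##.## => .  t=1,i=4
  [26] ##.#. => .  t=1,i=17
  [25] ##..# => .  t=1,i=7
  [24] ##... => .  t=0,i=14
  [23] #.### => .  t=0,i=10
  [22] #.##. => .  t=1,i=2
  [21] #.#.# => #  t=1,i=0
  [20] #.#.. => #  t=2,i=3
  [19] #..## => #  t=3,i=8
  [18] #..#. => #  t=0,i=2
  [17] #...# => #  t=4,i=6
  [16] #.... => #  t=0,i=5
  [15] .#### => #  t=0,i=11
  [14] .###. => .  t=1,i=12
  [13] .##.# => #  t=1,i=3
  [12] .##.. => .  t=1,i=6
  [11] .#.## => #  t=0,i=9
  [10] .#.#. => #  t=2,i=9
  [9] .#..# => .  t=0,i=1
  [8] .#... => .  t=0,i=4
  [7] ..### => .  t=4,i=8
  [6] ..##. => #  t=3,i=9
  [5] ..#.# => .  t=0,i=8
  [4] ..#.. => #  t=0,i=0
  [3] ...## => #  t=4,i=7
  [2] ...#. => .  t=0,i=7
  [1] ....# => #  t=0,i=6
  [0] ..... => .  t=2,i=13
  bits 11010000001111111010110001011010 = 3493833818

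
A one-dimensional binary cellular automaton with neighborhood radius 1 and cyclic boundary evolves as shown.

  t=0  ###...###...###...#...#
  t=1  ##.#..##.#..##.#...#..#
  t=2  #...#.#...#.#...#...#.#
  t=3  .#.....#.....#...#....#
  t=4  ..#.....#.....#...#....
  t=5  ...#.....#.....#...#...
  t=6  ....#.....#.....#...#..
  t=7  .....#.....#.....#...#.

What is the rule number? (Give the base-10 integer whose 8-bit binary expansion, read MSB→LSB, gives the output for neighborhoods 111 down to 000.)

  ###|#  b7=1 t=0,i=0
  ##.|.  b6=0 t=0,i=2
  #.#|.  b5=0 t=1,i=2
  #..|#  b4=1 t=0,i=3
  .##|#  b3=1 t=0,i=6
  .#.|.  b2=0 t=0,i=18
  ..#|.  b1=0 t=0,i=5
  ...|.  b0=0 t=0,i=4
  bits 10011000 = 152

152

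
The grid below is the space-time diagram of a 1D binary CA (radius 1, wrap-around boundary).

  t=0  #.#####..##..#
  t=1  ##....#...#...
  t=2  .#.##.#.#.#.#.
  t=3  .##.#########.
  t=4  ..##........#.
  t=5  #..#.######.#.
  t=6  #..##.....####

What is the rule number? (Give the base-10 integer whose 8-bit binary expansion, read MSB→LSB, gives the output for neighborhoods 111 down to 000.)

  ### -> .   bit 7 = 0  t=0,i=3
  ##. -> #   bit 6 = 1  t=0,i=0
  #.# -> #   bit 5 = 1  t=0,i=1
  #.. -> .   bit 4 = 0  t=0,i=7
  .## -> .   bit 3 = 0  t=0,i=2
  .#. -> #   bit 2 = 1  t=1,i=6
  ..# -> .   bit 1 = 0  t=0,i=8
  ... -> #   bit 0 = 1  t=1,i=3
  bits 01100101 = 101

101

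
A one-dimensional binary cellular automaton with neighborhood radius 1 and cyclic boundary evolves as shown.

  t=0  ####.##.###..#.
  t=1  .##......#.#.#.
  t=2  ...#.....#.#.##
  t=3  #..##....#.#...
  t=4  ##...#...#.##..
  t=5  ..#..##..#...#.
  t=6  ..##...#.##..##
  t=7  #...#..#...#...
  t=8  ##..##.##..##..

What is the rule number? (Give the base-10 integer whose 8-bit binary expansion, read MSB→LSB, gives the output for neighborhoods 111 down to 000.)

148

  nb ###: next=#  (t=0,i=1, bit7=1)
  nb ##.: next=.  (t=0,i=3, bit6=0)
  nb #.#: next=.  (t=0,i=4, bit5=0)
  nb #..: next=#  (t=0,i=11, bit4=1)
  nb .##: next=.  (t=0,i=0, bit3=0)
  nb .#.: next=#  (t=0,i=13, bit2=1)
  nb ..#: next=.  (t=0,i=12, bit1=0)
  nb ...: next=.  (t=1,i=4, bit0=0)
  bits 10010100 = 148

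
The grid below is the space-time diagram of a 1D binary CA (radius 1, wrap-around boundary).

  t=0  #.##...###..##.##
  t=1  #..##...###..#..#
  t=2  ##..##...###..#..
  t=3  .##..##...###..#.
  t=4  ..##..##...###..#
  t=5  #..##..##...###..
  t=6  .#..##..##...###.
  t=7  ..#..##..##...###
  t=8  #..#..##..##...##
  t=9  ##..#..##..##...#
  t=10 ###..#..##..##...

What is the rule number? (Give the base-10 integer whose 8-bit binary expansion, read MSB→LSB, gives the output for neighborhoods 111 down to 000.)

  nb ###: next=#  (t=0,i=8, bit7=1)
  nb ##.: next=#  (t=0,i=0, bit6=1)
  nb #.#: next=.  (t=0,i=1, bit5=0)
  nb #..: next=#  (t=0,i=4, bit4=1)
  nb .##: next=.  (t=0,i=2, bit3=0)
  nb .#.: next=.  (t=1,i=13, bit2=0)
  nb ..#: next=.  (t=0,i=6, bit1=0)
  nb ...: next=.  (t=0,i=5, bit0=0)
  bits 11010000 = 208

208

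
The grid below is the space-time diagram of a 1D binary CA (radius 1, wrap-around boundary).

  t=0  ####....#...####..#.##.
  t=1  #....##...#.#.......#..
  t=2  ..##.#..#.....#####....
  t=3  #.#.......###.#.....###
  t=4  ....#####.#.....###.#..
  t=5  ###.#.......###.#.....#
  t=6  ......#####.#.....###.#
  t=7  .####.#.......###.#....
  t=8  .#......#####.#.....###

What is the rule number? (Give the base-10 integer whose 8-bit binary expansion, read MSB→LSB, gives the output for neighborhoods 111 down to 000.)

  ### -> .   bit 7 = 0  t=0,i=1
  ##. -> .   bit 6 = 0  t=0,i=3
  #.# -> .   bit 5 = 0  t=0,i=19
  #.. -> .   bit 4 = 0  t=0,i=4
  .## -> #   bit 3 = 1  t=0,i=0
  .#. -> .   bit 2 = 0  t=0,i=8
  ..# -> .   bit 1 = 0  t=0,i=7
  ... -> #   bit 0 = 1  t=0,i=5
  bits 00001001 = 9

9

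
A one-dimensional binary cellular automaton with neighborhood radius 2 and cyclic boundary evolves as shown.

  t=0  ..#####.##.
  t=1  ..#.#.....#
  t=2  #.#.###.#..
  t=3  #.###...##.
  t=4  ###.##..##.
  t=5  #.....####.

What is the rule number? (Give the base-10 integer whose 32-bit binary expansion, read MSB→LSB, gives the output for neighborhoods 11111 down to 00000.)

  nb #####: next=#  (t=0,i=4, bit31=1)
  nb ####.: next=.  (t=0,i=5, bit30=0)
  nb ###.#: next=.  (t=0,i=6, bit29=0)
  nb ###..: next=#  (t=3,i=4, bit28=1)
  nb ##.##: next=.  (t=0,i=7, bit27=0)
  nb ##.#.: next=.  (t=2,i=7, bit26=0)
  nb ##..#: next=#  (t=4,i=6, bit25=1)
  nb ##...: next=#  (t=0,i=10, bit24=1)
  nb #.###: next=#  (t=2,i=4, bit23=1)
  nb #.##.: next=.  (t=0,i=8, bit22=0)
  nb #.#.#: next=#  (t=2,i=2, bit21=1)
  nb #.#..: next=#  (t=1,i=4, bit20=1)
  nb #..##: next=#  (t=4,i=7, bit19=1)
  nb #..#.: next=.  (t=1,i=1, bit18=0)
  nb #...#: next=.  (t=0,i=0, bit17=0)
  nb #....: next=#  (t=1,i=6, bit16=1)
  nb .####: next=.  (t=0,i=3, bit15=0)
  nb .###.: next=.  (t=2,i=5, bit14=0)
  nb .##.#: next=#  (t=3,i=9, bit13=1)
  nb .##..: next=.  (t=0,i=9, bit12=0)
  nb .#.##: next=#  (t=2,i=3, bit11=1)
  nb .#.#.: next=.  (t=1,i=3, bit10=0)
  nb .#..#: next=#  (t=1,i=0, bit9=1)
  nb .#...: next=#  (t=1,i=5, bit8=1)
  nb ..###: next=#  (t=0,i=2, bit7=1)
  nb ..##.: next=#  (t=3,i=8, bit6=1)
  nb ..#.#: next=#  (t=1,i=2, bit5=1)
  nb ..#..: next=.  (t=1,i=10, bit4=0)
  nb ...##: next=.  (t=0,i=1, bit3=0)
  nb ...#.: next=.  (t=1,i=9, bit2=0)
  nb ....#: next=#  (t=1,i=8, bit1=1)
  nb .....: next=.  (t=1,i=7, bit0=0)
  bits 10010011101110010010101111100010 = 2478386146

2478386146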